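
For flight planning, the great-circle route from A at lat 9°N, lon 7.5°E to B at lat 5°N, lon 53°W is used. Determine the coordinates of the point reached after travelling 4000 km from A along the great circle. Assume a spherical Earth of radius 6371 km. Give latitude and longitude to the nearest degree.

From cos δ = sin φ₁ sin φ₂ + cos φ₁ cos φ₂ cos Δλ, the central angle is δ ≈ 1.049 rad (60.1°). The total great-circle distance is δ·R ≈ 1.049 × 6371 ≈ 6685 km, so the target fraction is f = 4000/6685 ≈ 0.598.
Interpolate at f ≈ 0.598 with slerp weights a = sin((1−f)δ)/sin δ ≈ 0.472, b = sin(fδ)/sin δ ≈ 0.677.
p = a·p₁ + b·p₂ ≈ (0.868, -0.478, 0.133); φ = arcsin(p_z) ≈ 7.63°, λ = atan2(p_y, p_x) ≈ -28.84°.

≈ lat 8°N, lon 29°W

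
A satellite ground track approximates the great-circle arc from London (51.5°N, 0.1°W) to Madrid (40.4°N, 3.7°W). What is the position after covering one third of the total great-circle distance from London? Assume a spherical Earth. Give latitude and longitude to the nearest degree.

≈ (48°N, 1°W)

Write both endpoints as unit vectors p₁, p₂ with components (cos φ cos λ, cos φ sin λ, sin φ).
The central angle between the endpoints is δ = arccos(p₁·p₂) ≈ 0.199 rad (11.4°).
Interpolate at f = 1/3 with slerp weights a = sin((1−f)δ)/sin δ ≈ 0.669, b = sin(fδ)/sin δ ≈ 0.335.
p = a·p₁ + b·p₂ ≈ (0.671, -0.017, 0.741); φ = arcsin(p_z) ≈ 47.81°, λ = atan2(p_y, p_x) ≈ -1.47°.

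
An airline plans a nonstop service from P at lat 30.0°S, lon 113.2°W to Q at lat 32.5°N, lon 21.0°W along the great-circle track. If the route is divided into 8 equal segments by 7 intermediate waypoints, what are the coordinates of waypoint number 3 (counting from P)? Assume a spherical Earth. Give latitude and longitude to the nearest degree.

≈ lat 7°S, lon 78°W

Convert each endpoint to a unit vector on the sphere (x = cos φ cos λ, y = cos φ sin λ, z = sin φ).
The central angle between the endpoints is δ = arccos(p₁·p₂) ≈ 1.872 rad (107.3°).
Interpolate at f = 3/8 with slerp weights a = sin((1−f)δ)/sin δ ≈ 0.964, b = sin(fδ)/sin δ ≈ 0.676.
p = a·p₁ + b·p₂ ≈ (0.203, -0.972, -0.119); φ = arcsin(p_z) ≈ -6.82°, λ = atan2(p_y, p_x) ≈ -78.17°.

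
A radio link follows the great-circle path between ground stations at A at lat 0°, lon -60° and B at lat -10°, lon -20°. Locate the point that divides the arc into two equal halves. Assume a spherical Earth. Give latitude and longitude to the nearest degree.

≈ lat -5°, lon -40°

Write both endpoints as unit vectors p₁, p₂ with components (cos φ cos λ, cos φ sin λ, sin φ).
The central angle between the endpoints is δ = arccos(p₁·p₂) ≈ 0.716 rad (41.0°).
Interpolate at f = 1/2 with slerp weights a = sin((1−f)δ)/sin δ ≈ 0.534, b = sin(fδ)/sin δ ≈ 0.534.
p = a·p₁ + b·p₂ ≈ (0.761, -0.642, -0.093); φ = arcsin(p_z) ≈ -5.32°, λ = atan2(p_y, p_x) ≈ -40.16°.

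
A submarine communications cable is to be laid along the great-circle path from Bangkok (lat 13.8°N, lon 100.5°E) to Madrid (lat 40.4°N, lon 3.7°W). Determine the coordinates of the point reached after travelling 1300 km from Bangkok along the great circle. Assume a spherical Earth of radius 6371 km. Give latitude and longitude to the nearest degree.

≈ lat 21°N, lon 91°E

Convert each endpoint to a unit vector on the sphere (x = cos φ cos λ, y = cos φ sin λ, z = sin φ).
The central angle between the endpoints is δ = arccos(p₁·p₂) ≈ 1.598 rad (91.5°). The total great-circle distance is δ·R ≈ 1.598 × 6371 ≈ 10178 km, so the target fraction is f = 1300/10178 ≈ 0.128.
Interpolate at f ≈ 0.128 with slerp weights a = sin((1−f)δ)/sin δ ≈ 0.985, b = sin(fδ)/sin δ ≈ 0.203.
p = a·p₁ + b·p₂ ≈ (-0.020, 0.930, 0.366); φ = arcsin(p_z) ≈ 21.49°, λ = atan2(p_y, p_x) ≈ 91.24°.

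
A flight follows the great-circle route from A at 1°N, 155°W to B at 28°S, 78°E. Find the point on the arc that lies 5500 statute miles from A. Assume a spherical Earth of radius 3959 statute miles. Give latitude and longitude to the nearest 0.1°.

≈ 32.3°S, 128.0°E

Write both endpoints as unit vectors p₁, p₂ with components (cos φ cos λ, cos φ sin λ, sin φ).
The central angle between the endpoints is δ = arccos(p₁·p₂) ≈ 2.141 rad (122.6°). The total great-circle distance is δ·R ≈ 2.141 × 3959 ≈ 8475 mi, so the target fraction is f = 5500/8475 ≈ 0.649.
Interpolate at f ≈ 0.649 with slerp weights a = sin((1−f)δ)/sin δ ≈ 0.811, b = sin(fδ)/sin δ ≈ 1.168.
p = a·p₁ + b·p₂ ≈ (-0.520, 0.666, -0.534); φ = arcsin(p_z) ≈ -32.29°, λ = atan2(p_y, p_x) ≈ 127.98°.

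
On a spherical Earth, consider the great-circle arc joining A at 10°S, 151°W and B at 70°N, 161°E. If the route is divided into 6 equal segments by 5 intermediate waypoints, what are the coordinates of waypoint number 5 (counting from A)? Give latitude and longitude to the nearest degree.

Convert each endpoint to a unit vector on the sphere (x = cos φ cos λ, y = cos φ sin λ, z = sin φ).
The central angle between the endpoints is δ = arccos(p₁·p₂) ≈ 1.509 rad (86.4°).
Interpolate at f = 5/6 with slerp weights a = sin((1−f)δ)/sin δ ≈ 0.249, b = sin(fδ)/sin δ ≈ 0.953.
p = a·p₁ + b·p₂ ≈ (-0.523, -0.013, 0.852); φ = arcsin(p_z) ≈ 58.46°, λ = atan2(p_y, p_x) ≈ -178.59°.

≈ 58°N, 179°W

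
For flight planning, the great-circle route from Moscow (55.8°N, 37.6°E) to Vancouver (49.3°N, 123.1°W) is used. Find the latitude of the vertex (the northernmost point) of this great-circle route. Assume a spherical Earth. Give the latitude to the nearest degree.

The great circle lies in the plane with unit normal n̂ = (p₁ × p₂)/|p₁ × p₂|.
Here n̂_z ≈ -0.126; the vertex latitude is φ_max = arccos|n̂_z| ≈ 82.7°.
Check via Clairaut: cos φ_max = |cos φ₁| · sin C = cos(55.8°)·sin(13.0°) ≈ 0.126, again giving ≈ 82.7°.

≈ 83°N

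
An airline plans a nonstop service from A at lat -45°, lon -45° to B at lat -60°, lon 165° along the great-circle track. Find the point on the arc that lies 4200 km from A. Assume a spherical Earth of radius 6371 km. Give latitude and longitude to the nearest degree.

≈ lat -78°, lon -94°

The haversine formula gives a central angle δ ≈ 1.260 rad (72.2°) between the endpoints. The total great-circle distance is δ·R ≈ 1.260 × 6371 ≈ 8025 km, so the target fraction is f = 4200/8025 ≈ 0.523.
Interpolate at f ≈ 0.523 with slerp weights a = sin((1−f)δ)/sin δ ≈ 0.593, b = sin(fδ)/sin δ ≈ 0.643.
p = a·p₁ + b·p₂ ≈ (-0.014, -0.213, -0.977); φ = arcsin(p_z) ≈ -77.65°, λ = atan2(p_y, p_x) ≈ -93.76°.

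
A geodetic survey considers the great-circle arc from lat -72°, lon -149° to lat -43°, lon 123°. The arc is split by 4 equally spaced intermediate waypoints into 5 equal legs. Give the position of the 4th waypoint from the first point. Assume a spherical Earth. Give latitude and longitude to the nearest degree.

≈ lat -52°, lon 129°

Write both endpoints as unit vectors p₁, p₂ with components (cos φ cos λ, cos φ sin λ, sin φ).
The central angle between the endpoints is δ = arccos(p₁·p₂) ≈ 0.855 rad (49.0°).
Interpolate at f = 4/5 with slerp weights a = sin((1−f)δ)/sin δ ≈ 0.225, b = sin(fδ)/sin δ ≈ 0.837.
p = a·p₁ + b·p₂ ≈ (-0.393, 0.478, -0.786); φ = arcsin(p_z) ≈ -51.77°, λ = atan2(p_y, p_x) ≈ 129.46°.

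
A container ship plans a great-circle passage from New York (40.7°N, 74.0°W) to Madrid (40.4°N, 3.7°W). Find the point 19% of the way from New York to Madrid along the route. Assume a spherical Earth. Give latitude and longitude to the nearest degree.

The haversine formula gives a central angle δ ≈ 0.906 rad (51.9°) between the endpoints.
Interpolate at f = 0.19 with slerp weights a = sin((1−f)δ)/sin δ ≈ 0.851, b = sin(fδ)/sin δ ≈ 0.218.
p = a·p₁ + b·p₂ ≈ (0.343, -0.631, 0.696); φ = arcsin(p_z) ≈ 44.10°, λ = atan2(p_y, p_x) ≈ -61.45°.

≈ 44°N, 61°W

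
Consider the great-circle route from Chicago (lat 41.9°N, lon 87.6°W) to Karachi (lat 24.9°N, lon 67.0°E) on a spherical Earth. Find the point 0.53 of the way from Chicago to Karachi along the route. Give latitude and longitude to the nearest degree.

Write both endpoints as unit vectors p₁, p₂ with components (cos φ cos λ, cos φ sin λ, sin φ).
The central angle between the endpoints is δ = arccos(p₁·p₂) ≈ 1.906 rad (109.2°).
Interpolate at f = 0.53 with slerp weights a = sin((1−f)δ)/sin δ ≈ 0.827, b = sin(fδ)/sin δ ≈ 0.897.
p = a·p₁ + b·p₂ ≈ (0.344, 0.134, 0.930); φ = arcsin(p_z) ≈ 68.36°, λ = atan2(p_y, p_x) ≈ 21.31°.

≈ lat 68°N, lon 21°E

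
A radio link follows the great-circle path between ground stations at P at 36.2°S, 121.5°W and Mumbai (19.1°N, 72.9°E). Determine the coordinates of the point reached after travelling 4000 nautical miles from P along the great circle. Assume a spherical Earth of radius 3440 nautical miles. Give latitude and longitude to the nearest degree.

≈ 53°S, 140°E

From cos δ = sin φ₁ sin φ₂ + cos φ₁ cos φ₂ cos Δλ, the central angle is δ ≈ 2.770 rad (158.7°). The total great-circle distance is δ·R ≈ 2.770 × 3440 ≈ 9530 nmi, so the target fraction is f = 4000/9530 ≈ 0.420.
Interpolate at f ≈ 0.420 with slerp weights a = sin((1−f)δ)/sin δ ≈ 2.754, b = sin(fδ)/sin δ ≈ 2.530.
p = a·p₁ + b·p₂ ≈ (-0.458, 0.390, -0.799); φ = arcsin(p_z) ≈ -53.01°, λ = atan2(p_y, p_x) ≈ 139.62°.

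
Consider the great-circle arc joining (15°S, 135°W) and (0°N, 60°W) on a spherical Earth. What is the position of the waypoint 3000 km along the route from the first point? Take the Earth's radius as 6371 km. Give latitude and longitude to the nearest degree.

≈ (12°S, 107°W)

Convert each endpoint to a unit vector on the sphere (x = cos φ cos λ, y = cos φ sin λ, z = sin φ).
The central angle between the endpoints is δ = arccos(p₁·p₂) ≈ 1.318 rad (75.5°). The total great-circle distance is δ·R ≈ 1.318 × 6371 ≈ 8398 km, so the target fraction is f = 3000/8398 ≈ 0.357.
Interpolate at f ≈ 0.357 with slerp weights a = sin((1−f)δ)/sin δ ≈ 0.774, b = sin(fδ)/sin δ ≈ 0.469.
p = a·p₁ + b·p₂ ≈ (-0.294, -0.934, -0.200); φ = arcsin(p_z) ≈ -11.56°, λ = atan2(p_y, p_x) ≈ -107.49°.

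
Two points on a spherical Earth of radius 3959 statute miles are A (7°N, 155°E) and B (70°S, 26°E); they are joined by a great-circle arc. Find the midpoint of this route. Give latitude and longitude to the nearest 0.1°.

Write both endpoints as unit vectors p₁, p₂ with components (cos φ cos λ, cos φ sin λ, sin φ).
The central angle between the endpoints is δ = arccos(p₁·p₂) ≈ 1.905 rad (109.2°).
Interpolate at f = 1/2 with slerp weights a = sin((1−f)δ)/sin δ ≈ 0.863, b = sin(fδ)/sin δ ≈ 0.863.
p = a·p₁ + b·p₂ ≈ (-0.511, 0.491, -0.706); φ = arcsin(p_z) ≈ -44.87°, λ = atan2(p_y, p_x) ≈ 136.12°.

≈ (44.9°S, 136.1°E)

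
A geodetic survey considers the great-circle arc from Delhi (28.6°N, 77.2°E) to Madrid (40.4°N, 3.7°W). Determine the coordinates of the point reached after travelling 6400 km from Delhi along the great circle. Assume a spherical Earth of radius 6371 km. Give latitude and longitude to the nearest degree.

Write both endpoints as unit vectors p₁, p₂ with components (cos φ cos λ, cos φ sin λ, sin φ).
The central angle between the endpoints is δ = arccos(p₁·p₂) ≈ 1.142 rad (65.4°). The total great-circle distance is δ·R ≈ 1.142 × 6371 ≈ 7274 km, so the target fraction is f = 6400/7274 ≈ 0.880.
Interpolate at f ≈ 0.880 with slerp weights a = sin((1−f)δ)/sin δ ≈ 0.150, b = sin(fδ)/sin δ ≈ 0.928.
p = a·p₁ + b·p₂ ≈ (0.735, 0.083, 0.673); φ = arcsin(p_z) ≈ 42.34°, λ = atan2(p_y, p_x) ≈ 6.46°.

≈ 42°N, 6°E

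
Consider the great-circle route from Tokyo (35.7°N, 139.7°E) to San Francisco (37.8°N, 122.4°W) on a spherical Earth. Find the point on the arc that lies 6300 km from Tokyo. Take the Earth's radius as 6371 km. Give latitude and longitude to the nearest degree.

Convert each endpoint to a unit vector on the sphere (x = cos φ cos λ, y = cos φ sin λ, z = sin φ).
The central angle between the endpoints is δ = arccos(p₁·p₂) ≈ 1.298 rad (74.4°). The total great-circle distance is δ·R ≈ 1.298 × 6371 ≈ 8269 km, so the target fraction is f = 6300/8269 ≈ 0.762.
Interpolate at f ≈ 0.762 with slerp weights a = sin((1−f)δ)/sin δ ≈ 0.316, b = sin(fδ)/sin δ ≈ 0.867.
p = a·p₁ + b·p₂ ≈ (-0.563, -0.413, 0.716); φ = arcsin(p_z) ≈ 45.73°, λ = atan2(p_y, p_x) ≈ -143.75°.

≈ (46°N, 144°W)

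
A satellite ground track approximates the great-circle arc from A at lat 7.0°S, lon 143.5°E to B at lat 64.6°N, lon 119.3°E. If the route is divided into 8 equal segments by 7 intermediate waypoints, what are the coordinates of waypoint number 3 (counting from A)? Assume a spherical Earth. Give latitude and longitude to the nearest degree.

From cos δ = sin φ₁ sin φ₂ + cos φ₁ cos φ₂ cos Δλ, the central angle is δ ≈ 1.289 rad (73.8°).
Interpolate at f = 3/8 with slerp weights a = sin((1−f)δ)/sin δ ≈ 0.751, b = sin(fδ)/sin δ ≈ 0.484.
p = a·p₁ + b·p₂ ≈ (-0.701, 0.624, 0.346); φ = arcsin(p_z) ≈ 20.22°, λ = atan2(p_y, p_x) ≈ 138.30°.

≈ lat 20°N, lon 138°E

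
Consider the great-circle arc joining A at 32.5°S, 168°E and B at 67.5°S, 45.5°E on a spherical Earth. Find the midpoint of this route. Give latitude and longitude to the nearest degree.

Convert each endpoint to a unit vector on the sphere (x = cos φ cos λ, y = cos φ sin λ, z = sin φ).
The central angle between the endpoints is δ = arccos(p₁·p₂) ≈ 1.242 rad (71.2°).
Interpolate at f = 1/2 with slerp weights a = sin((1−f)δ)/sin δ ≈ 0.615, b = sin(fδ)/sin δ ≈ 0.615.
p = a·p₁ + b·p₂ ≈ (-0.342, 0.276, -0.898); φ = arcsin(p_z) ≈ -63.93°, λ = atan2(p_y, p_x) ≈ 141.16°.

≈ 64°S, 141°E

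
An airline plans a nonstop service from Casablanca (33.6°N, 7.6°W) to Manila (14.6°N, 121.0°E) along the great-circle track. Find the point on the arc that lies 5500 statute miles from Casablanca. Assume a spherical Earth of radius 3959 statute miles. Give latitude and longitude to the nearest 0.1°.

Write both endpoints as unit vectors p₁, p₂ with components (cos φ cos λ, cos φ sin λ, sin φ).
The central angle between the endpoints is δ = arccos(p₁·p₂) ≈ 1.943 rad (111.3°). The total great-circle distance is δ·R ≈ 1.943 × 3959 ≈ 7691 mi, so the target fraction is f = 5500/7691 ≈ 0.715.
Interpolate at f ≈ 0.715 with slerp weights a = sin((1−f)δ)/sin δ ≈ 0.564, b = sin(fδ)/sin δ ≈ 1.056.
p = a·p₁ + b·p₂ ≈ (-0.060, 0.814, 0.578); φ = arcsin(p_z) ≈ 35.33°, λ = atan2(p_y, p_x) ≈ 94.25°.

≈ 35.3°N, 94.2°E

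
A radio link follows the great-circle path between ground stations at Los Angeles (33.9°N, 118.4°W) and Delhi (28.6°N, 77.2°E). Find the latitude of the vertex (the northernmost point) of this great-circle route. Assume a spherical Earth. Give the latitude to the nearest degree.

≈ 77°N

The great circle lies in the plane with unit normal n̂ = (p₁ × p₂)/|p₁ × p₂|.
Here n̂_z ≈ -0.218; the vertex latitude is φ_max = arccos|n̂_z| ≈ 77.4°.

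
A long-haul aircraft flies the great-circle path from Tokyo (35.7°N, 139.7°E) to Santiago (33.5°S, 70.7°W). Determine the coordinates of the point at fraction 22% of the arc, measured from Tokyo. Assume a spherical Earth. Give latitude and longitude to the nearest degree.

≈ 27°N, 179°E

Convert each endpoint to a unit vector on the sphere (x = cos φ cos λ, y = cos φ sin λ, z = sin φ).
The central angle between the endpoints is δ = arccos(p₁·p₂) ≈ 2.705 rad (155.0°).
Interpolate at f = 0.22 with slerp weights a = sin((1−f)δ)/sin δ ≈ 2.029, b = sin(fδ)/sin δ ≈ 1.325.
p = a·p₁ + b·p₂ ≈ (-0.891, 0.023, 0.453); φ = arcsin(p_z) ≈ 26.91°, λ = atan2(p_y, p_x) ≈ 178.54°.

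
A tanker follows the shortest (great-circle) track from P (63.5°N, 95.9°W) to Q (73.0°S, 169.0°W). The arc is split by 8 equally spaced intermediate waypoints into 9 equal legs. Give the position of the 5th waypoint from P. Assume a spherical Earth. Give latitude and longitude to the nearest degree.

≈ (14°S, 125°W)

The haversine formula gives a central angle δ ≈ 2.529 rad (144.9°) between the endpoints.
Interpolate at f = 5/9 with slerp weights a = sin((1−f)δ)/sin δ ≈ 1.567, b = sin(fδ)/sin δ ≈ 1.714.
p = a·p₁ + b·p₂ ≈ (-0.564, -0.791, -0.237); φ = arcsin(p_z) ≈ -13.69°, λ = atan2(p_y, p_x) ≈ -125.47°.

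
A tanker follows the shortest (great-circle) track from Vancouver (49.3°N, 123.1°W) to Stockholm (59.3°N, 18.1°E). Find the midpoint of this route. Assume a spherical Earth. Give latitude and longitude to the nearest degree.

Convert each endpoint to a unit vector on the sphere (x = cos φ cos λ, y = cos φ sin λ, z = sin φ).
The central angle between the endpoints is δ = arccos(p₁·p₂) ≈ 1.168 rad (66.9°).
Interpolate at f = 1/2 with slerp weights a = sin((1−f)δ)/sin δ ≈ 0.599, b = sin(fδ)/sin δ ≈ 0.599.
p = a·p₁ + b·p₂ ≈ (0.077, -0.232, 0.970); φ = arcsin(p_z) ≈ 75.83°, λ = atan2(p_y, p_x) ≈ -71.57°.

≈ (76°N, 72°W)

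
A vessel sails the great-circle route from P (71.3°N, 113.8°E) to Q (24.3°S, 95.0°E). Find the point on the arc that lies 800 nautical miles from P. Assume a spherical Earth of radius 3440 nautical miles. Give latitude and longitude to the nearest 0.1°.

From cos δ = sin φ₁ sin φ₂ + cos φ₁ cos φ₂ cos Δλ, the central angle is δ ≈ 1.684 rad (96.5°). The total great-circle distance is δ·R ≈ 1.684 × 3440 ≈ 5794 nmi, so the target fraction is f = 800/5794 ≈ 0.138.
Interpolate at f ≈ 0.138 with slerp weights a = sin((1−f)δ)/sin δ ≈ 0.999, b = sin(fδ)/sin δ ≈ 0.232.
p = a·p₁ + b·p₂ ≈ (-0.148, 0.504, 0.851); φ = arcsin(p_z) ≈ 58.33°, λ = atan2(p_y, p_x) ≈ 106.34°.

≈ (58.3°N, 106.3°E)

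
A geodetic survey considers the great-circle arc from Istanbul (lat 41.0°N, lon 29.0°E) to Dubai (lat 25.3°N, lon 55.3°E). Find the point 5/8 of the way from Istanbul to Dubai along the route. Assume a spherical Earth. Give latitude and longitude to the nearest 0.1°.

Convert each endpoint to a unit vector on the sphere (x = cos φ cos λ, y = cos φ sin λ, z = sin φ).
The central angle between the endpoints is δ = arccos(p₁·p₂) ≈ 0.469 rad (26.9°).
Interpolate at f = 5/8 with slerp weights a = sin((1−f)δ)/sin δ ≈ 0.387, b = sin(fδ)/sin δ ≈ 0.639.
p = a·p₁ + b·p₂ ≈ (0.585, 0.617, 0.527); φ = arcsin(p_z) ≈ 31.81°, λ = atan2(p_y, p_x) ≈ 46.54°.

≈ lat 31.8°N, lon 46.5°E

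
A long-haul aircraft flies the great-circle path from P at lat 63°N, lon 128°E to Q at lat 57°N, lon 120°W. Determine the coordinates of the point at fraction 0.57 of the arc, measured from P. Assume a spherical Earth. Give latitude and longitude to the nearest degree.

Convert each endpoint to a unit vector on the sphere (x = cos φ cos λ, y = cos φ sin λ, z = sin φ).
The central angle between the endpoints is δ = arccos(p₁·p₂) ≈ 0.857 rad (49.1°).
Interpolate at f = 0.57 with slerp weights a = sin((1−f)δ)/sin δ ≈ 0.477, b = sin(fδ)/sin δ ≈ 0.621.
p = a·p₁ + b·p₂ ≈ (-0.302, -0.122, 0.945); φ = arcsin(p_z) ≈ 70.97°, λ = atan2(p_y, p_x) ≈ -157.96°.

≈ lat 71°N, lon 158°W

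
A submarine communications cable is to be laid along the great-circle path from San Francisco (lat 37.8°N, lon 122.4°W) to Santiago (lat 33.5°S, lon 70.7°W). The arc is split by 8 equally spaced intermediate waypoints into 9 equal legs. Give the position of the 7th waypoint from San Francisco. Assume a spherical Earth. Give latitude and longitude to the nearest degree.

≈ lat 18°S, lon 83°W

Write both endpoints as unit vectors p₁, p₂ with components (cos φ cos λ, cos φ sin λ, sin φ).
The central angle between the endpoints is δ = arccos(p₁·p₂) ≈ 1.501 rad (86.0°).
Interpolate at f = 7/9 with slerp weights a = sin((1−f)δ)/sin δ ≈ 0.328, b = sin(fδ)/sin δ ≈ 0.922.
p = a·p₁ + b·p₂ ≈ (0.115, -0.944, -0.308); φ = arcsin(p_z) ≈ -17.92°, λ = atan2(p_y, p_x) ≈ -83.05°.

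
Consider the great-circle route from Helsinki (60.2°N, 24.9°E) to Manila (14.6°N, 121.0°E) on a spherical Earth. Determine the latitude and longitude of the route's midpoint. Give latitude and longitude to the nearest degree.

≈ 47°N, 93°E

The haversine formula gives a central angle δ ≈ 1.402 rad (80.3°) between the endpoints.
Interpolate at f = 1/2 with slerp weights a = sin((1−f)δ)/sin δ ≈ 0.654, b = sin(fδ)/sin δ ≈ 0.654.
p = a·p₁ + b·p₂ ≈ (-0.031, 0.680, 0.733); φ = arcsin(p_z) ≈ 47.12°, λ = atan2(p_y, p_x) ≈ 92.63°.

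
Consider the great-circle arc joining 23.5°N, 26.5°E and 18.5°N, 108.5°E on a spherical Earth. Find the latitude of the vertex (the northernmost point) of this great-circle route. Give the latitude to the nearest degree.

≈ 27°N

The great circle lies in the plane with unit normal n̂ = (p₁ × p₂)/|p₁ × p₂|.
Here n̂_z ≈ +0.889; the vertex latitude is φ_max = arccos|n̂_z| ≈ 27.3°.
Check via Clairaut: cos φ_max = |cos φ₁| · sin C = cos(23.5°)·sin(75.8°) ≈ 0.889, again giving ≈ 27.3°.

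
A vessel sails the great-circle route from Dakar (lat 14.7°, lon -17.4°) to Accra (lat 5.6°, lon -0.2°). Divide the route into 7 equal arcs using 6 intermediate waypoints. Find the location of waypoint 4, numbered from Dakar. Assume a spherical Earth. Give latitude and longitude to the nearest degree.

≈ lat 10°, lon -7°

From cos δ = sin φ₁ sin φ₂ + cos φ₁ cos φ₂ cos Δλ, the central angle is δ ≈ 0.335 rad (19.2°).
Interpolate at f = 4/7 with slerp weights a = sin((1−f)δ)/sin δ ≈ 0.435, b = sin(fδ)/sin δ ≈ 0.579.
p = a·p₁ + b·p₂ ≈ (0.978, -0.128, 0.167); φ = arcsin(p_z) ≈ 9.61°, λ = atan2(p_y, p_x) ≈ -7.45°.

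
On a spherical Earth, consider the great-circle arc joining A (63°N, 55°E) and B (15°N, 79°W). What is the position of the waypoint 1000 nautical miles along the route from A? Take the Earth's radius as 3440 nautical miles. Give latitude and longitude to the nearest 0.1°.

≈ (71.3°N, 16.6°E)

Write both endpoints as unit vectors p₁, p₂ with components (cos φ cos λ, cos φ sin λ, sin φ).
The central angle between the endpoints is δ = arccos(p₁·p₂) ≈ 1.645 rad (94.2°). The total great-circle distance is δ·R ≈ 1.645 × 3440 ≈ 5658 nmi, so the target fraction is f = 1000/5658 ≈ 0.177.
Interpolate at f ≈ 0.177 with slerp weights a = sin((1−f)δ)/sin δ ≈ 0.979, b = sin(fδ)/sin δ ≈ 0.287.
p = a·p₁ + b·p₂ ≈ (0.308, 0.092, 0.947); φ = arcsin(p_z) ≈ 71.26°, λ = atan2(p_y, p_x) ≈ 16.58°.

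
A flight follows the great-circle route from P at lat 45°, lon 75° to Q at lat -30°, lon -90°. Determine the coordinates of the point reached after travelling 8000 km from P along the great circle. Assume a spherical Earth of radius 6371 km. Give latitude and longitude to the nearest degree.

Convert each endpoint to a unit vector on the sphere (x = cos φ cos λ, y = cos φ sin λ, z = sin φ).
The central angle between the endpoints is δ = arccos(p₁·p₂) ≈ 2.809 rad (160.9°). The total great-circle distance is δ·R ≈ 2.809 × 6371 ≈ 17893 km, so the target fraction is f = 8000/17893 ≈ 0.447.
Interpolate at f ≈ 0.447 with slerp weights a = sin((1−f)δ)/sin δ ≈ 3.059, b = sin(fδ)/sin δ ≈ 2.908.
p = a·p₁ + b·p₂ ≈ (0.560, -0.430, 0.709); φ = arcsin(p_z) ≈ 45.11°, λ = atan2(p_y, p_x) ≈ -37.51°.

≈ lat 45°, lon -38°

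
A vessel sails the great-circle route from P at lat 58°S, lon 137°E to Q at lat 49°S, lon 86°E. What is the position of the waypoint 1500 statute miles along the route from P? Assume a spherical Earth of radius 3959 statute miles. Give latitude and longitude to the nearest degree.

≈ lat 54°S, lon 98°E

Write both endpoints as unit vectors p₁, p₂ with components (cos φ cos λ, cos φ sin λ, sin φ).
The central angle between the endpoints is δ = arccos(p₁·p₂) ≈ 0.538 rad (30.8°). The total great-circle distance is δ·R ≈ 0.538 × 3959 ≈ 2129 mi, so the target fraction is f = 1500/2129 ≈ 0.704.
Interpolate at f ≈ 0.704 with slerp weights a = sin((1−f)δ)/sin δ ≈ 0.309, b = sin(fδ)/sin δ ≈ 0.722.
p = a·p₁ + b·p₂ ≈ (-0.087, 0.584, -0.807); φ = arcsin(p_z) ≈ -53.80°, λ = atan2(p_y, p_x) ≈ 98.44°.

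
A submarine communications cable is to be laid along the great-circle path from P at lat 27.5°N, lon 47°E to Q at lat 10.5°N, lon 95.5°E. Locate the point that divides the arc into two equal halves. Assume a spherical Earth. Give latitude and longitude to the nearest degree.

≈ lat 21°N, lon 73°E

The haversine formula gives a central angle δ ≈ 0.847 rad (48.5°) between the endpoints.
Interpolate at f = 1/2 with slerp weights a = sin((1−f)δ)/sin δ ≈ 0.548, b = sin(fδ)/sin δ ≈ 0.548.
p = a·p₁ + b·p₂ ≈ (0.280, 0.893, 0.353); φ = arcsin(p_z) ≈ 20.68°, λ = atan2(p_y, p_x) ≈ 72.58°.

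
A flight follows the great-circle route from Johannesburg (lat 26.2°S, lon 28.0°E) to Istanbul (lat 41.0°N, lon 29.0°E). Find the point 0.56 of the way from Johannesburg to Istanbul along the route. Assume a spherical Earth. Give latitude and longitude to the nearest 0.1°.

Convert each endpoint to a unit vector on the sphere (x = cos φ cos λ, y = cos φ sin λ, z = sin φ).
The central angle between the endpoints is δ = arccos(p₁·p₂) ≈ 1.173 rad (67.2°).
Interpolate at f = 0.56 with slerp weights a = sin((1−f)δ)/sin δ ≈ 0.535, b = sin(fδ)/sin δ ≈ 0.662.
p = a·p₁ + b·p₂ ≈ (0.861, 0.468, 0.198); φ = arcsin(p_z) ≈ 11.43°, λ = atan2(p_y, p_x) ≈ 28.51°.

≈ lat 11.4°N, lon 28.5°E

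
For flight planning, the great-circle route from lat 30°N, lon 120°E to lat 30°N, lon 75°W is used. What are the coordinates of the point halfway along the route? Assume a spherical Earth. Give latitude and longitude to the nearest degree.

≈ lat 77°N, lon 158°W

Convert each endpoint to a unit vector on the sphere (x = cos φ cos λ, y = cos φ sin λ, z = sin φ).
The central angle between the endpoints is δ = arccos(p₁·p₂) ≈ 2.065 rad (118.3°).
Interpolate at f = 1/2 with slerp weights a = sin((1−f)δ)/sin δ ≈ 0.975, b = sin(fδ)/sin δ ≈ 0.975.
p = a·p₁ + b·p₂ ≈ (-0.204, -0.084, 0.975); φ = arcsin(p_z) ≈ 77.26°, λ = atan2(p_y, p_x) ≈ -157.50°.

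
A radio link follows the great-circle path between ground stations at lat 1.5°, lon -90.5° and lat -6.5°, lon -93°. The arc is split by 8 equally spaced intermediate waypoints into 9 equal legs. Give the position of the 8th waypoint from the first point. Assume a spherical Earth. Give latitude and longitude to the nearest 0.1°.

≈ lat -5.6°, lon -92.7°

Convert each endpoint to a unit vector on the sphere (x = cos φ cos λ, y = cos φ sin λ, z = sin φ).
The central angle between the endpoints is δ = arccos(p₁·p₂) ≈ 0.146 rad (8.4°).
Interpolate at f = 8/9 with slerp weights a = sin((1−f)δ)/sin δ ≈ 0.112, b = sin(fδ)/sin δ ≈ 0.890.
p = a·p₁ + b·p₂ ≈ (-0.047, -0.994, -0.098); φ = arcsin(p_z) ≈ -5.61°, λ = atan2(p_y, p_x) ≈ -92.72°.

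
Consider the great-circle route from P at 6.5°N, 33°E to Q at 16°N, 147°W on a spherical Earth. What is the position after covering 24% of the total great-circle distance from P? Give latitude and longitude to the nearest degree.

Write both endpoints as unit vectors p₁, p₂ with components (cos φ cos λ, cos φ sin λ, sin φ).
The central angle between the endpoints is δ = arccos(p₁·p₂) ≈ 2.749 rad (157.5°).
Interpolate at f = 0.24 with slerp weights a = sin((1−f)δ)/sin δ ≈ 2.270, b = sin(fδ)/sin δ ≈ 1.602.
p = a·p₁ + b·p₂ ≈ (0.600, 0.390, 0.698); φ = arcsin(p_z) ≈ 44.30°, λ = atan2(p_y, p_x) ≈ 33.00°.

≈ 44°N, 33°E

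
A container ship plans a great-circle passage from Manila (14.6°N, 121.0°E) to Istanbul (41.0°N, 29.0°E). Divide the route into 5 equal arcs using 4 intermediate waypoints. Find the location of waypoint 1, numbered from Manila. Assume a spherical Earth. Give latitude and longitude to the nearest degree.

≈ 25°N, 107°E

The haversine formula gives a central angle δ ≈ 1.430 rad (82.0°) between the endpoints.
Interpolate at f = 1/5 with slerp weights a = sin((1−f)δ)/sin δ ≈ 0.919, b = sin(fδ)/sin δ ≈ 0.285.
p = a·p₁ + b·p₂ ≈ (-0.270, 0.867, 0.419); φ = arcsin(p_z) ≈ 24.76°, λ = atan2(p_y, p_x) ≈ 107.31°.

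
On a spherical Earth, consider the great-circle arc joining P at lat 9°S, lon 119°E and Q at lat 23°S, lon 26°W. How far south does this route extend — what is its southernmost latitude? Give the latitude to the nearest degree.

≈ 44°S

The great circle lies in the plane with unit normal n̂ = (p₁ × p₂)/|p₁ × p₂|.
Here n̂_z ≈ -0.715; the vertex latitude is φ_max = arccos|n̂_z| ≈ 44.4°.
Check via Clairaut: cos φ_max = |cos φ₁| · sin C = cos(9.0°)·sin(133.7°) ≈ 0.715, again giving ≈ 44.4°.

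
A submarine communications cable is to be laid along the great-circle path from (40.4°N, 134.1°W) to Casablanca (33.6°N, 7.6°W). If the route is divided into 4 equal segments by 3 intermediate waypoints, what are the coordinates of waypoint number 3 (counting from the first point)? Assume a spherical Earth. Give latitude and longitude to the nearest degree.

Convert each endpoint to a unit vector on the sphere (x = cos φ cos λ, y = cos φ sin λ, z = sin φ).
The central angle between the endpoints is δ = arccos(p₁·p₂) ≈ 1.589 rad (91.1°).
Interpolate at f = 3/4 with slerp weights a = sin((1−f)δ)/sin δ ≈ 0.387, b = sin(fδ)/sin δ ≈ 0.929.
p = a·p₁ + b·p₂ ≈ (0.562, -0.314, 0.765); φ = arcsin(p_z) ≈ 49.92°, λ = atan2(p_y, p_x) ≈ -29.19°.

≈ (50°N, 29°W)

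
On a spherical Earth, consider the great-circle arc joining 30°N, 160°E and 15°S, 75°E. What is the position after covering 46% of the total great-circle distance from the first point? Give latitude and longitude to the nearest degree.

≈ 12°N, 118°E

The haversine formula gives a central angle δ ≈ 1.627 rad (93.2°) between the endpoints.
Interpolate at f = 0.46 with slerp weights a = sin((1−f)δ)/sin δ ≈ 0.771, b = sin(fδ)/sin δ ≈ 0.682.
p = a·p₁ + b·p₂ ≈ (-0.457, 0.864, 0.209); φ = arcsin(p_z) ≈ 12.07°, λ = atan2(p_y, p_x) ≈ 117.87°.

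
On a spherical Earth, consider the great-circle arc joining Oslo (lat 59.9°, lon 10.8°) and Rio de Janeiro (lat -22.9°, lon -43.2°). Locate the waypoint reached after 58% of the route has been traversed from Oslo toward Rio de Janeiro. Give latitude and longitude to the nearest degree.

≈ lat 13°, lon -28°

From cos δ = sin φ₁ sin φ₂ + cos φ₁ cos φ₂ cos Δλ, the central angle is δ ≈ 1.636 rad (93.7°).
Interpolate at f = 0.58 with slerp weights a = sin((1−f)δ)/sin δ ≈ 0.636, b = sin(fδ)/sin δ ≈ 0.814.
p = a·p₁ + b·p₂ ≈ (0.860, -0.454, 0.233); φ = arcsin(p_z) ≈ 13.47°, λ = atan2(p_y, p_x) ≈ -27.82°.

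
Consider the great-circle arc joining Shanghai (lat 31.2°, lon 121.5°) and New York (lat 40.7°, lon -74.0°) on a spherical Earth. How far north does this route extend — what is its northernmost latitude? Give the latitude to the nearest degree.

≈ 80°

The great circle lies in the plane with unit normal n̂ = (p₁ × p₂)/|p₁ × p₂|.
Here n̂_z ≈ +0.181; the vertex latitude is φ_max = arccos|n̂_z| ≈ 79.6°.
Check via Clairaut: cos φ_max = |cos φ₁| · sin C = cos(31.2°)·sin(12.2°) ≈ 0.181, again giving ≈ 79.6°.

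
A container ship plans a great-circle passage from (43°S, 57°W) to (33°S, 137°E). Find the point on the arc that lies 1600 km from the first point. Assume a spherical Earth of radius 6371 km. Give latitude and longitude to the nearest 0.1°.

≈ (57.0°S, 62.4°W)

Convert each endpoint to a unit vector on the sphere (x = cos φ cos λ, y = cos φ sin λ, z = sin φ).
The central angle between the endpoints is δ = arccos(p₁·p₂) ≈ 1.796 rad (102.9°). The total great-circle distance is δ·R ≈ 1.796 × 6371 ≈ 11445 km, so the target fraction is f = 1600/11445 ≈ 0.140.
Interpolate at f ≈ 0.140 with slerp weights a = sin((1−f)δ)/sin δ ≈ 1.026, b = sin(fδ)/sin δ ≈ 0.255.
p = a·p₁ + b·p₂ ≈ (0.252, -0.483, -0.838); φ = arcsin(p_z) ≈ -56.97°, λ = atan2(p_y, p_x) ≈ -62.45°.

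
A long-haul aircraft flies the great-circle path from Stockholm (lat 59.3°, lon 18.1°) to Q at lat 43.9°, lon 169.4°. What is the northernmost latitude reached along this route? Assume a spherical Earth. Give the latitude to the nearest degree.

The great circle lies in the plane with unit normal n̂ = (p₁ × p₂)/|p₁ × p₂|.
Here n̂_z ≈ +0.184; the vertex latitude is φ_max = arccos|n̂_z| ≈ 79.4°.

≈ 79°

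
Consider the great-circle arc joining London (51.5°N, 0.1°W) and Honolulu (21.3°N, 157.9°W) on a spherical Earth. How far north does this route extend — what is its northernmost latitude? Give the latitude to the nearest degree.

The great circle lies in the plane with unit normal n̂ = (p₁ × p₂)/|p₁ × p₂|.
Here n̂_z ≈ -0.226; the vertex latitude is φ_max = arccos|n̂_z| ≈ 76.9°.
Check via Clairaut: cos φ_max = |cos φ₁| · sin C = cos(51.5°)·sin(21.3°) ≈ 0.226, again giving ≈ 76.9°.

≈ 77°N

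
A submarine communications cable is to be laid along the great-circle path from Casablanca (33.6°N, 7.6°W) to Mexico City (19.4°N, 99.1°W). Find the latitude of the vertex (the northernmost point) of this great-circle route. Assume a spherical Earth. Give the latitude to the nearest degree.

The great circle lies in the plane with unit normal n̂ = (p₁ × p₂)/|p₁ × p₂|.
Here n̂_z ≈ -0.796; the vertex latitude is φ_max = arccos|n̂_z| ≈ 37.2°.

≈ 37°N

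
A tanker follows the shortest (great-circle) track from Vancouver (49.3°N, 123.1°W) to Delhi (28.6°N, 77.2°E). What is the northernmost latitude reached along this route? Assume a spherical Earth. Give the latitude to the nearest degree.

The great circle lies in the plane with unit normal n̂ = (p₁ × p₂)/|p₁ × p₂|.
Here n̂_z ≈ -0.202; the vertex latitude is φ_max = arccos|n̂_z| ≈ 78.4°.

≈ 78°N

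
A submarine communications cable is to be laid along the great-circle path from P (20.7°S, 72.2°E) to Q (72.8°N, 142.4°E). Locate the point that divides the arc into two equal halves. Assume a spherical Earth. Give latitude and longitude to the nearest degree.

≈ (29°N, 87°E)

From cos δ = sin φ₁ sin φ₂ + cos φ₁ cos φ₂ cos Δλ, the central angle is δ ≈ 1.817 rad (104.1°).
Interpolate at f = 1/2 with slerp weights a = sin((1−f)δ)/sin δ ≈ 0.813, b = sin(fδ)/sin δ ≈ 0.813.
p = a·p₁ + b·p₂ ≈ (0.042, 0.871, 0.489); φ = arcsin(p_z) ≈ 29.30°, λ = atan2(p_y, p_x) ≈ 87.24°.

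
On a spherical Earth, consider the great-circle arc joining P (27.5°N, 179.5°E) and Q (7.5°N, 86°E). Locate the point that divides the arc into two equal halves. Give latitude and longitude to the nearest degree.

Write both endpoints as unit vectors p₁, p₂ with components (cos φ cos λ, cos φ sin λ, sin φ).
The central angle between the endpoints is δ = arccos(p₁·p₂) ≈ 1.564 rad (89.6°).
Interpolate at f = 1/2 with slerp weights a = sin((1−f)δ)/sin δ ≈ 0.705, b = sin(fδ)/sin δ ≈ 0.705.
p = a·p₁ + b·p₂ ≈ (-0.576, 0.703, 0.417); φ = arcsin(p_z) ≈ 24.67°, λ = atan2(p_y, p_x) ≈ 129.37°.

≈ (25°N, 129°E)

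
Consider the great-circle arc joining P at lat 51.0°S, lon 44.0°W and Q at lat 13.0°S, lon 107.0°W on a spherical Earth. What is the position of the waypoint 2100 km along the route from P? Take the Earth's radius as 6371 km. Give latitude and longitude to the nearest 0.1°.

≈ lat 43.6°S, lon 69.8°W

The haversine formula gives a central angle δ ≈ 1.100 rad (63.1°) between the endpoints. The total great-circle distance is δ·R ≈ 1.100 × 6371 ≈ 7011 km, so the target fraction is f = 2100/7011 ≈ 0.300.
Interpolate at f ≈ 0.300 with slerp weights a = sin((1−f)δ)/sin δ ≈ 0.782, b = sin(fδ)/sin δ ≈ 0.363.
p = a·p₁ + b·p₂ ≈ (0.250, -0.680, -0.689); φ = arcsin(p_z) ≈ -43.56°, λ = atan2(p_y, p_x) ≈ -69.79°.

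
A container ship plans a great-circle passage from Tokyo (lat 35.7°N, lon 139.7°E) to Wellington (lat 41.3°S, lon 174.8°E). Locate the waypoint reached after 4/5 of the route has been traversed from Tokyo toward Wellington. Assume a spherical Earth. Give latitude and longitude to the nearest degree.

≈ lat 26°S, lon 166°E

Write both endpoints as unit vectors p₁, p₂ with components (cos φ cos λ, cos φ sin λ, sin φ).
The central angle between the endpoints is δ = arccos(p₁·p₂) ≈ 1.457 rad (83.5°).
Interpolate at f = 4/5 with slerp weights a = sin((1−f)δ)/sin δ ≈ 0.289, b = sin(fδ)/sin δ ≈ 0.925.
p = a·p₁ + b·p₂ ≈ (-0.871, 0.215, -0.442); φ = arcsin(p_z) ≈ -26.22°, λ = atan2(p_y, p_x) ≈ 166.15°.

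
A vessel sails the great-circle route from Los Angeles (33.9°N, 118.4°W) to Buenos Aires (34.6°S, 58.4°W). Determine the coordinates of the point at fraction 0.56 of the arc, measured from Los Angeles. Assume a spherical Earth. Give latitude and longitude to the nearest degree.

≈ (5°S, 85°W)

Convert each endpoint to a unit vector on the sphere (x = cos φ cos λ, y = cos φ sin λ, z = sin φ).
The central angle between the endpoints is δ = arccos(p₁·p₂) ≈ 1.546 rad (88.6°).
Interpolate at f = 0.56 with slerp weights a = sin((1−f)δ)/sin δ ≈ 0.629, b = sin(fδ)/sin δ ≈ 0.762.
p = a·p₁ + b·p₂ ≈ (0.080, -0.993, -0.082); φ = arcsin(p_z) ≈ -4.68°, λ = atan2(p_y, p_x) ≈ -85.38°.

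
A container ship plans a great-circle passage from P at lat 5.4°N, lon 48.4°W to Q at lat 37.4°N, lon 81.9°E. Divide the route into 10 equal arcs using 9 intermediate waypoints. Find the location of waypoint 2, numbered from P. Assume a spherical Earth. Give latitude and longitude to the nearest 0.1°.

Convert each endpoint to a unit vector on the sphere (x = cos φ cos λ, y = cos φ sin λ, z = sin φ).
The central angle between the endpoints is δ = arccos(p₁·p₂) ≈ 2.042 rad (117.0°).
Interpolate at f = 2/10 with slerp weights a = sin((1−f)δ)/sin δ ≈ 1.120, b = sin(fδ)/sin δ ≈ 0.446.
p = a·p₁ + b·p₂ ≈ (0.790, -0.483, 0.376); φ = arcsin(p_z) ≈ 22.10°, λ = atan2(p_y, p_x) ≈ -31.45°.

≈ lat 22.1°N, lon 31.4°W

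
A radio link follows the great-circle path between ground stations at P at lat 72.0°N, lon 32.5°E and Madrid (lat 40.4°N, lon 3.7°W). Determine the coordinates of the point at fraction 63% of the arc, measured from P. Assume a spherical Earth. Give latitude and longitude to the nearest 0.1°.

Convert each endpoint to a unit vector on the sphere (x = cos φ cos λ, y = cos φ sin λ, z = sin φ).
The central angle between the endpoints is δ = arccos(p₁·p₂) ≈ 0.633 rad (36.3°).
Interpolate at f = 0.63 with slerp weights a = sin((1−f)δ)/sin δ ≈ 0.392, b = sin(fδ)/sin δ ≈ 0.656.
p = a·p₁ + b·p₂ ≈ (0.601, 0.033, 0.799); φ = arcsin(p_z) ≈ 52.99°, λ = atan2(p_y, p_x) ≈ 3.13°.

≈ lat 53.0°N, lon 3.1°E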